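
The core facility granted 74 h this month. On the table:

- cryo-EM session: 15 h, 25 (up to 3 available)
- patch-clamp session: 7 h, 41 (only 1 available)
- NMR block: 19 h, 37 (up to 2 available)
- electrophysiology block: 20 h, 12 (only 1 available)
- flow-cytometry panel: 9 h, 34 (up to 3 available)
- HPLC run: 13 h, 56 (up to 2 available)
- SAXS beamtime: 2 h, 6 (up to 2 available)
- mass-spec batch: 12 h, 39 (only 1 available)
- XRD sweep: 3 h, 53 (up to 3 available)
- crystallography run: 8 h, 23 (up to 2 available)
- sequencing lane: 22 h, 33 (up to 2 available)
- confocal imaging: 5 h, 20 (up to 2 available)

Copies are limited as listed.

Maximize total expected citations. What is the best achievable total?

Density check — XRD sweep 17.67, patch-clamp session 5.86, HPLC run 4.31 are the best per h.
Taking the top-ratio experiments first gives patch-clamp session + 2×flow-cytometry panel + 2×HPLC run + 2×SAXS beamtime + 3×XRD sweep + 2×confocal imaging for 432 (74 h).
Replace 2×SAXS beamtime and confocal imaging with flow-cytometry panel: the trade gains 2 net, giving 434 at 74 h.
No other feasible combination exceeds 434.

434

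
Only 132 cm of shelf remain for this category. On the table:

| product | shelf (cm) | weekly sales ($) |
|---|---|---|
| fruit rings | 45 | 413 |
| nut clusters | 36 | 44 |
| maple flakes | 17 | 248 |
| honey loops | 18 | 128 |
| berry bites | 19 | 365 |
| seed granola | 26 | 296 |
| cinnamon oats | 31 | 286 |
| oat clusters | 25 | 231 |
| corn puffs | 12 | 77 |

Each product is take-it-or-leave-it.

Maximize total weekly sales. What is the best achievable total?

Ranking by ratio (weekly sales/cm): berry bites 19.21, maple flakes 14.59, seed granola 11.38, oat clusters 9.24.
The ratio heuristic lands on maple flakes + berry bites + seed granola + cinnamon oats + oat clusters + corn puffs (1503) but leaves 2 cm idle.
Dropping cinnamon oats and corn puffs frees 43 cm; slotting in fruit rings (45 cm) lifts the total to 1553 at 132 cm.
That's the maximum — no swap from here does better than 1553.

1553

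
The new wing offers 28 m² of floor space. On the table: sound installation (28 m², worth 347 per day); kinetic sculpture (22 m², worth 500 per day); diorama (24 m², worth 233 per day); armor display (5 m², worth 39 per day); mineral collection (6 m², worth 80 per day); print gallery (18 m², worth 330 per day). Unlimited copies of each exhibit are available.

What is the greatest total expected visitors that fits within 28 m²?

Ranking by ratio (expected visitors/m²): kinetic sculpture 22.73, print gallery 18.33, mineral collection 13.33, sound installation 12.39.
Taking kinetic sculpture + mineral collection: 28 m² used, 580 in expected visitors.

580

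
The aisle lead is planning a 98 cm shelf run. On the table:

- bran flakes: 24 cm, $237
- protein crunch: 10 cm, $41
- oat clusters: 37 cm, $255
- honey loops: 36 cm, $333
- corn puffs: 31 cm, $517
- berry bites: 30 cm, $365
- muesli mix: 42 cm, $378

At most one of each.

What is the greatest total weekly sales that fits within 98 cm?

1215

Greedy by ratio would take bran flakes + protein crunch + corn puffs + berry bites: 95 cm used, total 1160.
Dropping bran flakes and protein crunch frees 34 cm; slotting in honey loops (36 cm) lifts the total to 1215 at 97 cm.
The closest alternative, bran flakes + protein crunch + corn puffs + berry bites, reaches only 1160.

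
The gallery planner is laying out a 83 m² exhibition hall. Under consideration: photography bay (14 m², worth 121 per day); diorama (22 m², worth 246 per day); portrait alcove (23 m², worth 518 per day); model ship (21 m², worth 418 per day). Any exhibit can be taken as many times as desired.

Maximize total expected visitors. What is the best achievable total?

Photography bay + 3×portrait alcove uses 83 of the 83 m² and totals 1675.
Nothing else within 83 m² beats 1675.

1675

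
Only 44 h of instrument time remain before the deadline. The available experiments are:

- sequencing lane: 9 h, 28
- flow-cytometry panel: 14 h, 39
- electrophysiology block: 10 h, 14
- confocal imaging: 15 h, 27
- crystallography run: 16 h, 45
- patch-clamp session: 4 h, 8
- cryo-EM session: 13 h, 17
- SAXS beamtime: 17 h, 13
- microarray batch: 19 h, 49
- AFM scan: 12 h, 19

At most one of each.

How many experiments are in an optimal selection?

The maximum expected citations within 44 h is 122.
sequencing lane + crystallography run + microarray batch hits 122 at 44 h.
Any selection reaching 122 contains exactly 3 experiments.

3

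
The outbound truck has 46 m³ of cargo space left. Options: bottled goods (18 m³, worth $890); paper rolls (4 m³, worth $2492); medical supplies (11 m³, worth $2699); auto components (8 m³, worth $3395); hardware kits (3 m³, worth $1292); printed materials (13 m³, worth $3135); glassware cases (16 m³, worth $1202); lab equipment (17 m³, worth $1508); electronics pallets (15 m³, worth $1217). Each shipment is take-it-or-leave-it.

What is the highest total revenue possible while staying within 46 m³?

13013

The ratio ordering already packs tightly: paper rolls + medical supplies + auto components + hardware kits + printed materials, 39 m³, 13013.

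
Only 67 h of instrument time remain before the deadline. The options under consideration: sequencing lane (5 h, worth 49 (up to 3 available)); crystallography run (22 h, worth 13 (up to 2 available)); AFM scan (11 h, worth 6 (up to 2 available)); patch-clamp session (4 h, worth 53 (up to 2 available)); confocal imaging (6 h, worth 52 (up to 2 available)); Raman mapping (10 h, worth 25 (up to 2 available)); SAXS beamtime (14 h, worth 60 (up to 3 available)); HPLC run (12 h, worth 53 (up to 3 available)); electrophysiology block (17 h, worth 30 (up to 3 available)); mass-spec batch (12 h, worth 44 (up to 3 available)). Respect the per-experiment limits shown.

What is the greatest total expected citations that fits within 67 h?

477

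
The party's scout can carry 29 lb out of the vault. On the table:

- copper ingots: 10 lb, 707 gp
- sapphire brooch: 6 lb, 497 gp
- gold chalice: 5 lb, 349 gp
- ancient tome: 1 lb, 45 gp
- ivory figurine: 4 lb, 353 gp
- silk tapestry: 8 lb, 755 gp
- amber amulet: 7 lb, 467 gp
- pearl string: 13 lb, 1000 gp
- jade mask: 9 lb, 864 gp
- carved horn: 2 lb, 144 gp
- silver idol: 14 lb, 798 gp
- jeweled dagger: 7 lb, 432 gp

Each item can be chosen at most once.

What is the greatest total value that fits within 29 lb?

Sapphire brooch + ivory figurine + silk tapestry + jade mask + carved horn uses 29 of the 29 lb and totals 2613.

2613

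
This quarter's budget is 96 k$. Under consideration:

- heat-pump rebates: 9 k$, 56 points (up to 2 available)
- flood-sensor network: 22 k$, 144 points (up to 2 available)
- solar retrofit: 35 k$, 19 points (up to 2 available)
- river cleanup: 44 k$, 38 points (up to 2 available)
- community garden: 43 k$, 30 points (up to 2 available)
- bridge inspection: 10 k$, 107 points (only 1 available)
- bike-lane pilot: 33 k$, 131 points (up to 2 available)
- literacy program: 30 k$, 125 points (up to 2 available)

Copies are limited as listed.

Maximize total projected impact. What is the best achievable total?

582

Greedy by ratio would take 2×heat-pump rebates + 2×flood-sensor network + bridge inspection: 72 k$ used, total 507.
Dropping heat-pump rebates frees 9 k$; slotting in bike-lane pilot (33 k$) lifts the total to 582 at 96 k$.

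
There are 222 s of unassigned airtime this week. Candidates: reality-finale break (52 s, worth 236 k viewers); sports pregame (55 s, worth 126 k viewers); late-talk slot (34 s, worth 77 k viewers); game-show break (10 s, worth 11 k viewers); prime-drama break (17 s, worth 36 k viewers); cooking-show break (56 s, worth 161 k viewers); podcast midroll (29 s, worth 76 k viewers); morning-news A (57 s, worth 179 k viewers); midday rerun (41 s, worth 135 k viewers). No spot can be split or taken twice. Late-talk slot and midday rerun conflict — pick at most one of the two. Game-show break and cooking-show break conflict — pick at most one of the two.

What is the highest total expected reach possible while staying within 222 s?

712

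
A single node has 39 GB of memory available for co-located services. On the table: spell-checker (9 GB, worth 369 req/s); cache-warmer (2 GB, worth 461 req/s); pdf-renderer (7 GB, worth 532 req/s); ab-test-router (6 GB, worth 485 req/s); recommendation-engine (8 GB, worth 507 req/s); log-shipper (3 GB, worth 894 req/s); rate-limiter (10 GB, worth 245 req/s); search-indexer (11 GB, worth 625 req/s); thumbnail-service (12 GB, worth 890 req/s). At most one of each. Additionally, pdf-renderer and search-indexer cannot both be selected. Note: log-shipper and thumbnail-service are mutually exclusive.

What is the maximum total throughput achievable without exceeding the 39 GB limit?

Density check — log-shipper 298.00, cache-warmer 230.50, ab-test-router 80.83 are the best per GB.
Best packing: spell-checker + cache-warmer + ab-test-router + recommendation-engine + log-shipper + search-indexer — 39 GB, 3341 total.
Runner-up spell-checker + cache-warmer + pdf-renderer + ab-test-router + recommendation-engine + log-shipper tops out at 3248.

3341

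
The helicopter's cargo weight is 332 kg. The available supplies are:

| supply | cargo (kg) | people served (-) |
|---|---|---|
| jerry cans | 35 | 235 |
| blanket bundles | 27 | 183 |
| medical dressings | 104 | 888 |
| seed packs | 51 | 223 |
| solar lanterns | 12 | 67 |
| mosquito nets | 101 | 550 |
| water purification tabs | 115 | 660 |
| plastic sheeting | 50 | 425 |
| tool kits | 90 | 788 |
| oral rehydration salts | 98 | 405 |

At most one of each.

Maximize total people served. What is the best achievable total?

2586

Jerry cans + blanket bundles + medical dressings + solar lanterns + plastic sheeting + tool kits uses 318 of the 332 kg and totals 2586.
No other feasible combination exceeds 2586.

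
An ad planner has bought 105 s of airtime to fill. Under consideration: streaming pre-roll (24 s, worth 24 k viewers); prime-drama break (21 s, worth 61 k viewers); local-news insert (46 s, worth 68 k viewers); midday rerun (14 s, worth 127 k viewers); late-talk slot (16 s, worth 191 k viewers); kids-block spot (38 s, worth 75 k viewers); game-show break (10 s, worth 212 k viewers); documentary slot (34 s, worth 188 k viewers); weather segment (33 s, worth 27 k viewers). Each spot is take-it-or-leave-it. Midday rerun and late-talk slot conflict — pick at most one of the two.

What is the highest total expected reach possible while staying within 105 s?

676

Density check — game-show break 21.20, late-talk slot 11.94, midday rerun 9.07, documentary slot 5.53 are the best per s.
Streaming pre-roll + prime-drama break + late-talk slot + game-show break + documentary slot uses 105 of the 105 s and totals 676.
Every other selection either busts 105 s or breaks a pairing rule or fails to beat 676.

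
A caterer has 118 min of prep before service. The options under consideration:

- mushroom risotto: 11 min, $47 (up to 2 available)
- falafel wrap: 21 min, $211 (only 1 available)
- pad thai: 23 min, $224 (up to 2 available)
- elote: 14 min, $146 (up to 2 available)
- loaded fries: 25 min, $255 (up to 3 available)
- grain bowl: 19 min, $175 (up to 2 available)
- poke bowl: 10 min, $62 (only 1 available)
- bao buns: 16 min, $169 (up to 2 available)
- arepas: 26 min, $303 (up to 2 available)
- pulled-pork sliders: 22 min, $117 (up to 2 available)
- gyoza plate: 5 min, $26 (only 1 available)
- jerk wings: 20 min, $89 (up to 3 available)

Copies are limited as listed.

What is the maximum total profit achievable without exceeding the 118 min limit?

1285

Ranking by ratio (profit/min): arepas 11.65, bao buns 10.56, elote 10.43, loaded fries 10.20.
Filling by ratio: 2×elote + 2×bao buns + 2×arepas + gyoza plate for 1262, with 1 min left unused.
The 49 min tied up in 2×elote and bao buns and gyoza plate is better spent on 2×loaded fries — total rises to 1285 (118 min).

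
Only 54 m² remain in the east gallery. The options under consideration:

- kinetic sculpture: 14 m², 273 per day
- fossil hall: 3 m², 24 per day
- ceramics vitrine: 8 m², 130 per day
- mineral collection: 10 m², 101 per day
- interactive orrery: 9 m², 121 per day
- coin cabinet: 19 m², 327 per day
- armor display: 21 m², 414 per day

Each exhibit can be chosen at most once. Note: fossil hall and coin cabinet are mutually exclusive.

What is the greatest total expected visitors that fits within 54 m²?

1014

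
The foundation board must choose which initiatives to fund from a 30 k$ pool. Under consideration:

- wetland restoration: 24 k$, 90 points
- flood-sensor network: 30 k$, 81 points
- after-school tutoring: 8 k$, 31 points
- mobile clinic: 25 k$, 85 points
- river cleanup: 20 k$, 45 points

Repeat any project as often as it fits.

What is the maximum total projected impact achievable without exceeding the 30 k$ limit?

93

The ratio ordering already packs tightly: 3×after-school tutoring, 24 k$, 93.
Nothing else within 30 k$ beats 93.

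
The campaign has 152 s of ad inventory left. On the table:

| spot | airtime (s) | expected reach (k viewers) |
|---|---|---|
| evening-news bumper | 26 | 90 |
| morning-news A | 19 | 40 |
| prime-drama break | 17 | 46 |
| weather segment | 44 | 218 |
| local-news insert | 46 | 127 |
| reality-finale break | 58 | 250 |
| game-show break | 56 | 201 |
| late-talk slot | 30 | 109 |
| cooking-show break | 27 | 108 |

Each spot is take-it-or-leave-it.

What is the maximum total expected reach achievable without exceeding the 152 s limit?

623

The ratio heuristic lands on prime-drama break + weather segment + reality-finale break + cooking-show break (622) but leaves 6 s idle.
Replace cooking-show break with late-talk slot: the trade gains 1 net, giving 623 at 149 s.
Next best is prime-drama break + weather segment + reality-finale break + cooking-show break at 622 (146 s) — short by 1.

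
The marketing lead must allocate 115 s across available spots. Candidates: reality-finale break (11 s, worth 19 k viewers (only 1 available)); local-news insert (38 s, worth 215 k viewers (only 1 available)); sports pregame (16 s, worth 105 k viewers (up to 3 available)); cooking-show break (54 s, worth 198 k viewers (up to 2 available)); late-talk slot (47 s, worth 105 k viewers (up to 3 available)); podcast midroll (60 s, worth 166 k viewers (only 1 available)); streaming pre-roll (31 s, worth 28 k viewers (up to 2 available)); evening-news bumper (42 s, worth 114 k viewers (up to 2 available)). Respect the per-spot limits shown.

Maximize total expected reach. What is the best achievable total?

549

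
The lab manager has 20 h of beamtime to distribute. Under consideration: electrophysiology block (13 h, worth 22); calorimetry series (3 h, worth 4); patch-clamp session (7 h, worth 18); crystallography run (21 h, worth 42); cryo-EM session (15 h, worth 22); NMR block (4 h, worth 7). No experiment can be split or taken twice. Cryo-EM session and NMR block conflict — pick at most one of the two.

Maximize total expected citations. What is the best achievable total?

Filling by ratio: calorimetry series + patch-clamp session + NMR block for 29, with 6 h left unused.
The 7 h tied up in calorimetry series and NMR block is better spent on electrophysiology block — total rises to 40 (20 h).
Nothing else feasible within 20 h beats 40.

40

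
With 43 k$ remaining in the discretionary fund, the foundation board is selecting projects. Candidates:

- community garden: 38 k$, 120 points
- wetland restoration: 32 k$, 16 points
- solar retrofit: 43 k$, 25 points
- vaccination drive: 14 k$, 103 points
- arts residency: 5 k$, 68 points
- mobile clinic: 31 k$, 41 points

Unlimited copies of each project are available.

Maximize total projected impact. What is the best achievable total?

8×arts residency uses 40 of the 43 k$ and totals 544.

544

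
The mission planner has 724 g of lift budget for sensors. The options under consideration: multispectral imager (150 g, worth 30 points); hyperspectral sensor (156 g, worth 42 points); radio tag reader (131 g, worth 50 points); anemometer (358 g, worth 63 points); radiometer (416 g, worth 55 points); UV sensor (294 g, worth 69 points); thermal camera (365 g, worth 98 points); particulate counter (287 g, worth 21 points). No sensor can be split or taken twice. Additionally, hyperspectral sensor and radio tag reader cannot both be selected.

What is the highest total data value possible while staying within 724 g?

178

Best packing: multispectral imager + radio tag reader + thermal camera — 646 g, 178 total.
Next best is multispectral imager + hyperspectral sensor + thermal camera at 170 (671 g) — short by 8.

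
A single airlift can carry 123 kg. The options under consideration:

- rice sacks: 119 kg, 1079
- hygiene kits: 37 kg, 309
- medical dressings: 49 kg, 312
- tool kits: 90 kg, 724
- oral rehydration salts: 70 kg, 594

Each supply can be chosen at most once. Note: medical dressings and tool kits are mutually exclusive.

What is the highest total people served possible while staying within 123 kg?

1079

By people served per kg: rice sacks 9.07, oral rehydration salts 8.49, hygiene kits 8.35 lead.
Best packing: rice sacks — 119 kg, 1079 total.
Runner-up medical dressings + oral rehydration salts tops out at 906.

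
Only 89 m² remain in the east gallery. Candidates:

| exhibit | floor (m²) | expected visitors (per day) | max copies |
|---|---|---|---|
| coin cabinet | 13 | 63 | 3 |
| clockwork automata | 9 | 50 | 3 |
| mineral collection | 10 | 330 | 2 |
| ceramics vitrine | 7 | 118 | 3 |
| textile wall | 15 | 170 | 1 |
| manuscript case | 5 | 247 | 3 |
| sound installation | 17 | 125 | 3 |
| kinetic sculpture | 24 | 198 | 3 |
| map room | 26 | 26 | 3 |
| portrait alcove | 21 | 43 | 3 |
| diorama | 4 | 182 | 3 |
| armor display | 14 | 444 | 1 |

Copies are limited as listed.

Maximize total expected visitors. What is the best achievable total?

2745

2×mineral collection + 3×ceramics vitrine + 3×manuscript case + 3×diorama + armor display uses 82 of the 89 m² and totals 2745.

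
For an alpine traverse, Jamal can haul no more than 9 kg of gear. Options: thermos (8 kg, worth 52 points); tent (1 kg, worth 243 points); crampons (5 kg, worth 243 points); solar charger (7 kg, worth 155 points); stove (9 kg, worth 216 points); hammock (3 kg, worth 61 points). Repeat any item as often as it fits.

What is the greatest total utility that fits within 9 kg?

The ratio ordering already packs tightly: 9×tent, 9 kg, 2187.
That's the maximum — no swap from here does better than 2187.

2187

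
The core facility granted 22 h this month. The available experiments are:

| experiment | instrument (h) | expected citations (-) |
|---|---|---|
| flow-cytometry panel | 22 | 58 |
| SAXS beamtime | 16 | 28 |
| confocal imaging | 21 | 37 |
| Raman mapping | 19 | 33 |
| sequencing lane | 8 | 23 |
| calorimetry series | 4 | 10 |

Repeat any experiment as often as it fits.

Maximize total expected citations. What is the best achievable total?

58

The ratio heuristic lands on 2×sequencing lane + calorimetry series (56) but leaves 2 h idle.
Dropping 2×sequencing lane and calorimetry series frees 20 h; slotting in flow-cytometry panel (22 h) lifts the total to 58 at 22 h.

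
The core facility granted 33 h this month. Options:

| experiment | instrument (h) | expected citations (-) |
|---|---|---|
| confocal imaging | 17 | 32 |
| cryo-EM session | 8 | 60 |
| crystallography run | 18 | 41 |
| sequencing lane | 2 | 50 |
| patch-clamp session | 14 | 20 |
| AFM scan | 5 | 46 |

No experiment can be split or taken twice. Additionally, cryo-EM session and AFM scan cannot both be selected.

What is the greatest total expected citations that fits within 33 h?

151

Cryo-EM session + crystallography run + sequencing lane uses 28 of the 33 h and totals 151.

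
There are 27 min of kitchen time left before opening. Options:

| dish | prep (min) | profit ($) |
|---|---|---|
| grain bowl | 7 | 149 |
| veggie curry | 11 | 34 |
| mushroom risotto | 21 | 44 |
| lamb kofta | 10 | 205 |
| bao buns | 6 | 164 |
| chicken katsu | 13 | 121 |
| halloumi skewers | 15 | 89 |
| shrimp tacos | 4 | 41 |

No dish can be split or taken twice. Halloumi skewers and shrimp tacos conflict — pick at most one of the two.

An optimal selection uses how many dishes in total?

Best achievable profit is 559.
One optimal bundle: grain bowl + lamb kofta + bao buns + shrimp tacos (27 min).
Every optimal selection uses 4 dishes.

4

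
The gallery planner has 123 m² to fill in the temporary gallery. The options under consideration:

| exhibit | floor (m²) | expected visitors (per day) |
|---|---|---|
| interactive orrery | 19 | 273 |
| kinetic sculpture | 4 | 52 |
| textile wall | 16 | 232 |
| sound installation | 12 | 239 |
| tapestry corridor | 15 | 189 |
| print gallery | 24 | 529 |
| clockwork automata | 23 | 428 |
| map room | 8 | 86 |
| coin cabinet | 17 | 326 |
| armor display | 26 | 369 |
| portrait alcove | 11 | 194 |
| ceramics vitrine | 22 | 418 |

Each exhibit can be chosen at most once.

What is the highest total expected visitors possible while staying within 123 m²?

Taking kinetic sculpture + sound installation + print gallery + clockwork automata + map room + coin cabinet + portrait alcove + ceramics vitrine: 121 m² used, 2272 in expected visitors.
Next best is interactive orrery + kinetic sculpture + sound installation + print gallery + clockwork automata + coin cabinet + ceramics vitrine at 2265 (121 m²) — short by 7.

2272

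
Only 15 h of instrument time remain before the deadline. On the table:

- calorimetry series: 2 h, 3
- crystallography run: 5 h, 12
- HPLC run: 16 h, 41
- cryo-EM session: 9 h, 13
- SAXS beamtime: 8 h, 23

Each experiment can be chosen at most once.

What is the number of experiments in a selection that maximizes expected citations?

3

The maximum expected citations within 15 h is 38.
calorimetry series + crystallography run + SAXS beamtime hits 38 at 15 h.
Any selection reaching 38 contains exactly 3 experiments.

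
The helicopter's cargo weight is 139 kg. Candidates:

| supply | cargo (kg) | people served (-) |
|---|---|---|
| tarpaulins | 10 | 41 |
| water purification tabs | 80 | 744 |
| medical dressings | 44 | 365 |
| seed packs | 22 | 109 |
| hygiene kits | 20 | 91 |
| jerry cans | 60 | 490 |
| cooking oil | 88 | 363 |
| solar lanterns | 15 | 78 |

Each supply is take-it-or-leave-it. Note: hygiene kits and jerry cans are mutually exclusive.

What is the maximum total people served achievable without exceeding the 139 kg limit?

1187

Density check — water purification tabs 9.30, medical dressings 8.30, jerry cans 8.17 are the best per kg.
Best packing: water purification tabs + medical dressings + solar lanterns — 139 kg, 1187 total.
The closest alternative, tarpaulins + water purification tabs + medical dressings, reaches only 1150.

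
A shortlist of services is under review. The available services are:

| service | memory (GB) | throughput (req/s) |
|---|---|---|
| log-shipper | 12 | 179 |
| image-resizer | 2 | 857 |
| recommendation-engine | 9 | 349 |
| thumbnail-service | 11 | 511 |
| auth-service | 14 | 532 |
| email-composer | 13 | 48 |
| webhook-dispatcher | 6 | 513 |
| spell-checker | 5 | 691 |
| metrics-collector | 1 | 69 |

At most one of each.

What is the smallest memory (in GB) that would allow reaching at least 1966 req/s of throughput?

13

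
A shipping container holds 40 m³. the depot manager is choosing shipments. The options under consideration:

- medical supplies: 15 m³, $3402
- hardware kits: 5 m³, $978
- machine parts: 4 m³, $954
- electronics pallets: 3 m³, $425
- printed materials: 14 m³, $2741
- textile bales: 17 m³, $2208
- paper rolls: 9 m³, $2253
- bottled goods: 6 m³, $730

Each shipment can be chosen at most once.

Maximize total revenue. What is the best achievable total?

The ratio heuristic lands on medical supplies + hardware kits + machine parts + electronics pallets + paper rolls (8012) but leaves 4 m³ idle.
Dropping hardware kits and machine parts and electronics pallets frees 12 m³; slotting in printed materials (14 m³) lifts the total to 8396 at 38 m³.
Every other selection either busts 40 m³ or fails to beat 8396.

8396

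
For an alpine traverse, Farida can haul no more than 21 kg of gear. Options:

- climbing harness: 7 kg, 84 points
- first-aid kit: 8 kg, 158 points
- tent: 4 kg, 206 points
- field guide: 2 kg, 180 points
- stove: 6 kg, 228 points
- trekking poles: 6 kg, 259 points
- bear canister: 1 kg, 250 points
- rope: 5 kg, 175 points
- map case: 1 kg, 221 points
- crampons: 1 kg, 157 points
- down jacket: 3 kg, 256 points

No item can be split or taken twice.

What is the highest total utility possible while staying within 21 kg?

Greedy by ratio would take tent + field guide + trekking poles + bear canister + map case + crampons + down jacket: 18 kg used, total 1529.
Replace tent with stove: the trade gains 22 net, giving 1551 at 20 kg.
Every other selection either busts 21 kg or fails to beat 1551.

1551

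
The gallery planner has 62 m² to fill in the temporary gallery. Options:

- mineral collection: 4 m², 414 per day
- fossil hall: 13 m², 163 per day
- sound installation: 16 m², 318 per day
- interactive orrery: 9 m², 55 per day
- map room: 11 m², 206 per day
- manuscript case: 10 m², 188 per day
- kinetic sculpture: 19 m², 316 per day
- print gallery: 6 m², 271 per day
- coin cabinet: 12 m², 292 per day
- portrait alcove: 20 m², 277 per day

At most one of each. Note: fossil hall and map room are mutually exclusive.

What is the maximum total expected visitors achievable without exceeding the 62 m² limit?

Mineral collection + sound installation + map room + manuscript case + print gallery + coin cabinet uses 59 of the 62 m² and totals 1689.

1689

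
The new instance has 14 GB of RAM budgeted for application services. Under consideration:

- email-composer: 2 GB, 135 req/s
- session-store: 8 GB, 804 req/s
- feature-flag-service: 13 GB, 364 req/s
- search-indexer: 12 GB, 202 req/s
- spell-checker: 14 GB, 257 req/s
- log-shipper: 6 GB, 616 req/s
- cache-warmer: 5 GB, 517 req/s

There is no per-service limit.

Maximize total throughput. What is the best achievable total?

Ranking by ratio (throughput/GB): cache-warmer 103.40, log-shipper 102.67, session-store 100.50.
A density-first pass picks 2×email-composer + 2×cache-warmer — 1304 at 14 GB.
The 14 GB tied up in 2×email-composer and 2×cache-warmer is better spent on session-store + log-shipper — total rises to 1420 (14 GB).
Nothing else within 14 GB beats 1420.

1420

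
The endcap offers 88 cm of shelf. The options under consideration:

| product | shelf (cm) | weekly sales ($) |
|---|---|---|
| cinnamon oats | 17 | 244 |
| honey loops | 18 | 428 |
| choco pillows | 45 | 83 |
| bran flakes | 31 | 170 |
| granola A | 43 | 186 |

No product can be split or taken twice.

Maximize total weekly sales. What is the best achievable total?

Filling by ratio: cinnamon oats + honey loops + bran flakes for 842, with 22 cm left unused.
The 31 cm tied up in bran flakes is better spent on granola A — total rises to 858 (78 cm).
Every other selection either busts 88 cm or fails to beat 858.

858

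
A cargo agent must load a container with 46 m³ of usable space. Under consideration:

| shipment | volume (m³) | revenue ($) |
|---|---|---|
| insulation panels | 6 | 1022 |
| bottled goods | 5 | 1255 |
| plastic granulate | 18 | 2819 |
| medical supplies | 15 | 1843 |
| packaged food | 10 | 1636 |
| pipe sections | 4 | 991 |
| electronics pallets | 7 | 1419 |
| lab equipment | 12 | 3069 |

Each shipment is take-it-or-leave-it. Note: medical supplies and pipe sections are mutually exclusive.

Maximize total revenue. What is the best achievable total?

Density check — lab equipment 255.75, bottled goods 251.00, pipe sections 247.75, electronics pallets 202.71 are the best per m³.
The ratio heuristic lands on insulation panels + bottled goods + packaged food + pipe sections + electronics pallets + lab equipment (9392) but leaves 2 m³ idle.
Dropping insulation panels and packaged food frees 16 m³; slotting in plastic granulate (18 m³) lifts the total to 9553 at 46 m³.

9553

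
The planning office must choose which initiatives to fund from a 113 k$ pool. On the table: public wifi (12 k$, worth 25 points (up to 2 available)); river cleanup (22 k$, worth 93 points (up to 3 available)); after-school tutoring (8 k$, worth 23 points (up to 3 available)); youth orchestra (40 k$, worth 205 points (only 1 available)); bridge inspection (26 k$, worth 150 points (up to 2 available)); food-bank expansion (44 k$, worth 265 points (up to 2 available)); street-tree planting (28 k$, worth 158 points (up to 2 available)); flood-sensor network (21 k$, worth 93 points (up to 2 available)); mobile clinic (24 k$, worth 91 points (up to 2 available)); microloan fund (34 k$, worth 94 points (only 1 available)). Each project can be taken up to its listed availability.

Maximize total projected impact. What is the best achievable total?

628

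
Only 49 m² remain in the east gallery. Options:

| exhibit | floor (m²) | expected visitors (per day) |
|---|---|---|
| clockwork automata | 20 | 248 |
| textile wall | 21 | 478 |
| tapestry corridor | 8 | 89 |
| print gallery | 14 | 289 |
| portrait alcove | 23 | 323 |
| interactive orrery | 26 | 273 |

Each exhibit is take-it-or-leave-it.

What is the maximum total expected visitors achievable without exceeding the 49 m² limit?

The ratio ordering already packs tightly: textile wall + tapestry corridor + print gallery, 43 m², 856.

856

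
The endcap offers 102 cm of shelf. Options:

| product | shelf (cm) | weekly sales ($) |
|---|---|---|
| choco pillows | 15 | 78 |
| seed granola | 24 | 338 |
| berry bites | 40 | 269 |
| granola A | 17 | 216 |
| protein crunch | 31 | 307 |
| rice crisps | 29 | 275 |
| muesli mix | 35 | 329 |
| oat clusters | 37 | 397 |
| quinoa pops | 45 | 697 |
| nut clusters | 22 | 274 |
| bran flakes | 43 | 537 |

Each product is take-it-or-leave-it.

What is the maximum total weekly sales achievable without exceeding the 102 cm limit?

1342

A density-first pass picks choco pillows + seed granola + granola A + quinoa pops — 1329 at 101 cm.
The 32 cm tied up in choco pillows and granola A is better spent on protein crunch — total rises to 1342 (100 cm).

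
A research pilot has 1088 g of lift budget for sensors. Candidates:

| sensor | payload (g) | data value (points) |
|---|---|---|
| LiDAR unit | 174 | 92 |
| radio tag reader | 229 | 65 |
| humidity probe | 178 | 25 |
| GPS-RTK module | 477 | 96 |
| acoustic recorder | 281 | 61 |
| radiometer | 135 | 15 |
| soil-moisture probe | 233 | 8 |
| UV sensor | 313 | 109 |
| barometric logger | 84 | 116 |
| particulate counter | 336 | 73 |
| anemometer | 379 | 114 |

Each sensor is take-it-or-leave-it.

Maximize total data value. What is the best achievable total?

Ranking by ratio (data value/g): barometric logger 1.38, LiDAR unit 0.53, UV sensor 0.35.
Best packing: LiDAR unit + radiometer + UV sensor + barometric logger + anemometer — 1085 g, 446 total.
No other feasible combination exceeds 446.

446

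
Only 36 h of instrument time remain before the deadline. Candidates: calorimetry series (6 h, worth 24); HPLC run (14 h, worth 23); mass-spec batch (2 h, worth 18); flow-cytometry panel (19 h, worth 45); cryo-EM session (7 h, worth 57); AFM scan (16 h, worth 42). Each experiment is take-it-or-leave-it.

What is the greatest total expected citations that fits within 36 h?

144

Taking the top-ratio experiments first gives calorimetry series + mass-spec batch + cryo-EM session + AFM scan for 141 (31 h).
The 16 h tied up in AFM scan is better spent on flow-cytometry panel — total rises to 144 (34 h).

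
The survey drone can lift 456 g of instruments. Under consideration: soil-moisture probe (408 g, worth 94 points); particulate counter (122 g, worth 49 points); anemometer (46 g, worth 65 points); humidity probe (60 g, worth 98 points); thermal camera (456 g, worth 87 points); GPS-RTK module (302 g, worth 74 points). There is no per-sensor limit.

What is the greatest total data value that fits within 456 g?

718

Filling by ratio: 7×humidity probe for 686, with 36 g left unused.
Dropping humidity probe frees 60 g; slotting in 2×anemometer (92 g) lifts the total to 718 at 452 g.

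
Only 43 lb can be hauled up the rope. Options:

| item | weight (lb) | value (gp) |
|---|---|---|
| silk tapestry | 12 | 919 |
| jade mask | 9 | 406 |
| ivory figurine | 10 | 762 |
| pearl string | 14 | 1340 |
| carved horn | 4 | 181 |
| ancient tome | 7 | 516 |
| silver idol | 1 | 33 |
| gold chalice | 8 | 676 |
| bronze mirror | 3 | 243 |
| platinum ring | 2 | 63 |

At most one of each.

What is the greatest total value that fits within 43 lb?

Ranking by ratio (value/lb): pearl string 95.71, gold chalice 84.50, bronze mirror 81.00, silk tapestry 76.58.
The ratio heuristic lands on silk tapestry + pearl string + carved horn + silver idol + gold chalice + bronze mirror (3392) but leaves 1 lb idle.
The 16 lb tied up in silk tapestry and carved horn is better spent on ivory figurine + ancient tome — total rises to 3570 (43 lb).
An exhaustive check of the 1024 subsets confirms 3570.

3570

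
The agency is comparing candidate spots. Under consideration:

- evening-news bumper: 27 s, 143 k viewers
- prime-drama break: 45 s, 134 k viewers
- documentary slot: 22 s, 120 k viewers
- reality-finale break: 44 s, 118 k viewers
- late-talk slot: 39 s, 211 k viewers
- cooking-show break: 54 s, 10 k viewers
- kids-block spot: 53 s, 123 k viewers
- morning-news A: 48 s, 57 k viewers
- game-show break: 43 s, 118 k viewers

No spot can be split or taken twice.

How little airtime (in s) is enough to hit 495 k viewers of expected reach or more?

Look for the lowest-airtime combination reaching 495.
evening-news bumper + documentary slot + late-talk slot + game-show break reaches 592 using 131 s.
Below 131 s the best achievable stays under 495.

131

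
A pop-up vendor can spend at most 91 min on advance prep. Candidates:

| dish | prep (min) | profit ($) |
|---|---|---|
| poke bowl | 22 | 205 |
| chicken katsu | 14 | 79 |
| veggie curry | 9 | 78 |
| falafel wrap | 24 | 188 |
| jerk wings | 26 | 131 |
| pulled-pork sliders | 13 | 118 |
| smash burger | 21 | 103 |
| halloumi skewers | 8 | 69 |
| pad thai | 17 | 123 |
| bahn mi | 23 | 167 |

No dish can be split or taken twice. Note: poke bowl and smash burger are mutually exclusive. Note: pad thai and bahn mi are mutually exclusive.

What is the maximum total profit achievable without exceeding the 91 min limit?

756

Ranking by ratio (profit/min): poke bowl 9.32, pulled-pork sliders 9.08, veggie curry 8.67.
The ratio heuristic lands on poke bowl + chicken katsu + veggie curry + falafel wrap + pulled-pork sliders + halloumi skewers (737) but leaves 1 min idle.
The 22 min tied up in chicken katsu and halloumi skewers is better spent on bahn mi — total rises to 756 (91 min).
The closest alternative, poke bowl + falafel wrap + pulled-pork sliders + halloumi skewers + bahn mi, reaches only 747.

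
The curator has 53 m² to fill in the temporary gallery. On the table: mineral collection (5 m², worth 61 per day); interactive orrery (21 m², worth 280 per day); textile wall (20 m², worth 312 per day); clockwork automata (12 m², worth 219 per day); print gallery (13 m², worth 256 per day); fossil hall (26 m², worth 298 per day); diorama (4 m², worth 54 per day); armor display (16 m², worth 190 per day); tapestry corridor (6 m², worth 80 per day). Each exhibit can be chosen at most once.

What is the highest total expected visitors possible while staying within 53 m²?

By expected visitors per m²: print gallery 19.69, clockwork automata 18.25, textile wall 15.60 lead.
Filling by ratio: textile wall + clockwork automata + print gallery + diorama for 841, with 4 m² left unused.
The 4 m² tied up in diorama is better spent on tapestry corridor — total rises to 867 (51 m²).
Every other selection either busts 53 m² or fails to beat 867.

867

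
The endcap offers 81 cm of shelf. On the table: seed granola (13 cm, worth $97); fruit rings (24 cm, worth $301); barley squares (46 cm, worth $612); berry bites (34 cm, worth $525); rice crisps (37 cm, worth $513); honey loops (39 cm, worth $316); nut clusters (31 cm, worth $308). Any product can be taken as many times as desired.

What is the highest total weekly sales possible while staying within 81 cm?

Best packing: seed granola + 2×berry bites — 81 cm, 1147 total.
That's the maximum — no swap from here does better than 1147.

1147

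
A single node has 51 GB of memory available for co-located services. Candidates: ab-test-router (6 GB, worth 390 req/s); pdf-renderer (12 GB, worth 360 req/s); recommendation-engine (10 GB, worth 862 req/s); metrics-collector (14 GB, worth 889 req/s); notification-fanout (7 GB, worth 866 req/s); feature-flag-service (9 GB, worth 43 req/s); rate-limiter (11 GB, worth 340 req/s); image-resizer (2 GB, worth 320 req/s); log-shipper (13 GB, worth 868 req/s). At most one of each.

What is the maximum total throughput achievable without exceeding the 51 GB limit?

Greedy by ratio would take ab-test-router + recommendation-engine + notification-fanout + rate-limiter + image-resizer + log-shipper: 49 GB used, total 3646.
Replace rate-limiter and image-resizer with metrics-collector: the trade gains 229 net, giving 3875 at 50 GB.
An exhaustive check of the 512 subsets confirms 3875.

3875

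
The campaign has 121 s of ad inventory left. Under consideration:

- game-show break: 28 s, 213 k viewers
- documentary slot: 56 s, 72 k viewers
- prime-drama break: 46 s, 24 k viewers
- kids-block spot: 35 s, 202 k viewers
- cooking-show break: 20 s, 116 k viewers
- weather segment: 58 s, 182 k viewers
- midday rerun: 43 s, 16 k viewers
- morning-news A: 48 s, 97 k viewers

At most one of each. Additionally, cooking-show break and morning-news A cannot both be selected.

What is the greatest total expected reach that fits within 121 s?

Density check — game-show break 7.61, cooking-show break 5.80, kids-block spot 5.77 are the best per s.
A density-first pass picks game-show break + kids-block spot + cooking-show break — 531 at 83 s.
Dropping cooking-show break frees 20 s; slotting in weather segment (58 s) lifts the total to 597 at 121 s.
Runner-up game-show break + kids-block spot + cooking-show break tops out at 531.

597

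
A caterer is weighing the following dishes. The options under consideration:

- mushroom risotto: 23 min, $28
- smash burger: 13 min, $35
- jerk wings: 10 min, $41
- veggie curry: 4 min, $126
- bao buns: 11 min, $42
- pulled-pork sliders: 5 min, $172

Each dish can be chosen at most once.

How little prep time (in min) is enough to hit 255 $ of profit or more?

9

Look for the lowest-prep combination reaching 255.
Taking veggie curry + pulled-pork sliders gives 298 (≥ 255) for 9 min.
Any bundle with less than 9 min falls short of 255.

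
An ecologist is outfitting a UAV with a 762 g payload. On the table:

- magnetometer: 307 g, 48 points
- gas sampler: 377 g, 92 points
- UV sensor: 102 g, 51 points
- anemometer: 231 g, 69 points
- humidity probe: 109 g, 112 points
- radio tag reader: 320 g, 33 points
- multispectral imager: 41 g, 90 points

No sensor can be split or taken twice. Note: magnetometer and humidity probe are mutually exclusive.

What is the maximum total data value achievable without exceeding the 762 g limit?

Greedy by ratio would take UV sensor + anemometer + humidity probe + multispectral imager: 483 g used, total 322.
The 102 g tied up in UV sensor is better spent on gas sampler — total rises to 363 (758 g).

363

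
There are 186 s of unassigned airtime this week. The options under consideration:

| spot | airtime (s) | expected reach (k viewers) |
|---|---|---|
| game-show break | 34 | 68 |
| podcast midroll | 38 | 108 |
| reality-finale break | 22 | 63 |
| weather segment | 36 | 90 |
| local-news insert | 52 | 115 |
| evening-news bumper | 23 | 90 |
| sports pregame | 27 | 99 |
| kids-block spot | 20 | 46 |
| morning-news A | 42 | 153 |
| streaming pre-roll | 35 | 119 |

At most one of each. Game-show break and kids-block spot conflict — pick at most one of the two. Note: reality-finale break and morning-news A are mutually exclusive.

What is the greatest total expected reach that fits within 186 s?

615

Ranking by ratio (expected reach/s): evening-news bumper 3.91, sports pregame 3.67, morning-news A 3.64.
Podcast midroll + evening-news bumper + sports pregame + kids-block spot + morning-news A + streaming pre-roll uses 185 of the 186 s and totals 615.
No other feasible combination exceeds 615.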